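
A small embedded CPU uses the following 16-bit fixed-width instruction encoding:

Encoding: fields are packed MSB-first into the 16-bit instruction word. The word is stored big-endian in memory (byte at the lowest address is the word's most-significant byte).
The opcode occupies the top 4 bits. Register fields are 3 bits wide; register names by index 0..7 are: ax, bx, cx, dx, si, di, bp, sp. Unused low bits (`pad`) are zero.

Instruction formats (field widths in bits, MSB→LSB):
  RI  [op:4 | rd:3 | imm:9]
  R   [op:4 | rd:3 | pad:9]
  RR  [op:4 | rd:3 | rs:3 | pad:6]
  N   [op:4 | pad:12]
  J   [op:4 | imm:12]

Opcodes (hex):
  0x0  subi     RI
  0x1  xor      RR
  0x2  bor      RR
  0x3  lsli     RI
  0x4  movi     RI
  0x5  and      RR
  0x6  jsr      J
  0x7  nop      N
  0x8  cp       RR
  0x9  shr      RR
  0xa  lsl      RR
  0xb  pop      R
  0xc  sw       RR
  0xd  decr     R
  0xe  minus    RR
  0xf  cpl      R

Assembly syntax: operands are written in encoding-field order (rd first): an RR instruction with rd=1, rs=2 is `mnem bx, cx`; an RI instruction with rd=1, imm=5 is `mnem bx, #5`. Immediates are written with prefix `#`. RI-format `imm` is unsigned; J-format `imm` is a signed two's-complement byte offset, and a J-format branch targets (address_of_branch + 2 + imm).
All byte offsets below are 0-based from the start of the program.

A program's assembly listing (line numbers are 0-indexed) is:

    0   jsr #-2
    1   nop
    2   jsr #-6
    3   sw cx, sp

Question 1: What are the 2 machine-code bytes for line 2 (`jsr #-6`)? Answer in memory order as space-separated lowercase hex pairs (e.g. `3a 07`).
6f fa

line 2 (jsr): pack op=0x6:4|imm=-6:12 = 0x6ffa; big→ 6f fa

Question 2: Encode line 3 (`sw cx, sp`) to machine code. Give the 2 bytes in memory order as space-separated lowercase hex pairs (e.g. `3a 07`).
c5 c0

3. sw fields op=0xc:4|rd=2:3|rs=7:3|pad=0:6 → word c5c0h → c5 c0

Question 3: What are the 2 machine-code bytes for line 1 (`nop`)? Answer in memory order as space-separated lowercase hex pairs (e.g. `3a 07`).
70 00

L1: nop op=0x7:4|pad=0:12 ⇒ 0x7000 ⇒ big 70 00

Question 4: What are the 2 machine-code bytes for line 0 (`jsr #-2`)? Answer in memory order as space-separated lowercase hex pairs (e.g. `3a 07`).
0. jsr fields op=0x6:4|imm=-2:12 → word 6ffeh → 6f fe

6f fe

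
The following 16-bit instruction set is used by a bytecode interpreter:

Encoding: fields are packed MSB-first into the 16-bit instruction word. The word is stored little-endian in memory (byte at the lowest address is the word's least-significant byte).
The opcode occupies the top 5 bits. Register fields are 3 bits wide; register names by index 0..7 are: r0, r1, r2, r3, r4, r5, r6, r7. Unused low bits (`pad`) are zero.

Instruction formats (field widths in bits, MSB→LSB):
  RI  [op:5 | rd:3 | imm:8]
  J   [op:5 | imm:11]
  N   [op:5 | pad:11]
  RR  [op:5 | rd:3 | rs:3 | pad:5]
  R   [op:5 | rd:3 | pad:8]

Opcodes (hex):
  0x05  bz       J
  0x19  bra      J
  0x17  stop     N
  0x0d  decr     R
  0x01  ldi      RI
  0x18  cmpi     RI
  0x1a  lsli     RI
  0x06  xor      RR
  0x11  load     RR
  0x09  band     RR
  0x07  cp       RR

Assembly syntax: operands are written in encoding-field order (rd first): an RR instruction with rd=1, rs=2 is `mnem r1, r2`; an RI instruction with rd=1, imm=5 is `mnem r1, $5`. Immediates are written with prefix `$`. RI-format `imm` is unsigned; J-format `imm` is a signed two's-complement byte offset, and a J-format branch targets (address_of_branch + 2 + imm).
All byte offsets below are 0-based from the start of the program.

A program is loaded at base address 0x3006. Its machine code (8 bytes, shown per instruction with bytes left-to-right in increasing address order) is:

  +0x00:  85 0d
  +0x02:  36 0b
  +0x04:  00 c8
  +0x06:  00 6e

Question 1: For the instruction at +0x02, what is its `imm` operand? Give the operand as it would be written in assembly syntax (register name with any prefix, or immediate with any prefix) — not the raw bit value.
$54

@+02  little-endian(36 0b) = 0x0b36
  top 5b → 0x1 → ldi [RI]
  rd: (w>>8)&0x7=0x3 → r3
  imm: (w>>0)&0xff=0x36 → $54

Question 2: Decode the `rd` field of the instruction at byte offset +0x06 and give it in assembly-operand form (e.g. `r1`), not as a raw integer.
+0x06: 00 6e ⇒ word 0x6e00 (little)
  top 5b → 0xd → decr [R]
  [10:8] rd=6 = r6

r6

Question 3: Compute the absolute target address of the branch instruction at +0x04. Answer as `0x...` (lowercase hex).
0x300c

off 0x04: read 00 c8 as little → 0xc800
  op=0xc800>>11=0x19 ⇒ bra (J)
  imm@[10:0]=0x0 ⇒ $0
  target = base 0x3006 + off 0x04 + 2 + imm 0 = 0x300c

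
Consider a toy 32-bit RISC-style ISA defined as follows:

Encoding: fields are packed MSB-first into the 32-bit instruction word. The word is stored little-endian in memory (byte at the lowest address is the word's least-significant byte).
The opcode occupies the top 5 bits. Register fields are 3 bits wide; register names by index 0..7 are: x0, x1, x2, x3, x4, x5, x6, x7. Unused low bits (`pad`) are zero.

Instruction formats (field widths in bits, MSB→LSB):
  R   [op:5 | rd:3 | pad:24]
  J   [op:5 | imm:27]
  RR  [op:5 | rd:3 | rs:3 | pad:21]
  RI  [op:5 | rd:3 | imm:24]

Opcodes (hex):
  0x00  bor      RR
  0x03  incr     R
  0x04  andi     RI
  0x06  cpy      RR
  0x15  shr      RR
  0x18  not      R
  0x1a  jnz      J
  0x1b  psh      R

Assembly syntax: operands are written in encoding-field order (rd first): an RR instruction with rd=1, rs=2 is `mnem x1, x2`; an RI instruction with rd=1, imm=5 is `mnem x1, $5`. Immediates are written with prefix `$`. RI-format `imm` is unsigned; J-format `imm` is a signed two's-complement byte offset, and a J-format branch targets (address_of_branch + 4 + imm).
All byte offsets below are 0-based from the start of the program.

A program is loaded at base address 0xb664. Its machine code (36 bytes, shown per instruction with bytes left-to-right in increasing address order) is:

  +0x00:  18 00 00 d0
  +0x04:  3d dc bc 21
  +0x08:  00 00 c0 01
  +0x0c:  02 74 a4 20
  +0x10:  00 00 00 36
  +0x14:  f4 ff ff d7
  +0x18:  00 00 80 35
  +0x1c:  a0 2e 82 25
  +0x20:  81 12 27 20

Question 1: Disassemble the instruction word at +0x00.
+0x00: 18 00 00 d0 ⇒ word 0xd0000018 (little)
  op=0xd0000018>>27=0x1a ⇒ jnz (J)
  [26:0] imm=24 = $24

jnz $24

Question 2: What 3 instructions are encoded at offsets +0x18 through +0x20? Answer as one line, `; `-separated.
@+18  little-endian(00 00 80 35) = 0x35800000
  op=0x35800000>>27=0x6 ⇒ cpy (RR)
  [26:24] rd=5 = x5
  [23:21] rs=4 = x4
@+1c  little-endian(a0 2e 82 25) = 0x25822ea0
  op=0x25822ea0>>27=0x4 ⇒ andi (RI)
  [26:24] rd=5 = x5
  [23:0] imm=8531616 = $8531616
@+20  little-endian(81 12 27 20) = 0x20271281
  op=0x20271281>>27=0x4 ⇒ andi (RI)
  [26:24] rd=0 = x0
  [23:0] imm=2560641 = $2560641

cpy x5, x4; andi x5, $8531616; andi x0, $2560641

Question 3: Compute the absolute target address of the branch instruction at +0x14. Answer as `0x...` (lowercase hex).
0xb670

+0x14: f4 ff ff d7 ⇒ word 0xd7fffff4 (little)
  opcode bits[31:27]=0x1a: jnz/J
  imm: (w>>0)&0x7ffffff=0x7fffff4 (s27→-12) → $-12
  target = base 0xb664 + off 0x14 + 4 + imm -12 = 0xb670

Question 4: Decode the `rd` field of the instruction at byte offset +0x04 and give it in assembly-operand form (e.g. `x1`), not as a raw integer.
x1

+0x04: 3d dc bc 21 ⇒ word 0x21bcdc3d (little)
  opcode bits[31:27]=0x4: andi/RI
  rd: (w>>24)&0x7=0x1 → x1
  imm: (w>>0)&0xffffff=0xbcdc3d → $12377149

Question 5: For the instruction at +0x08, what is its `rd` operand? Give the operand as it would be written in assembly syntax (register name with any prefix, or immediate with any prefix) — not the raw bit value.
[08] 00 00 c0 01 → 0x01c00000
  opcode bits[31:27]=0x0: bor/RR
  rd@[26:24]=0x1 ⇒ x1
  rs@[23:21]=0x6 ⇒ x6

x1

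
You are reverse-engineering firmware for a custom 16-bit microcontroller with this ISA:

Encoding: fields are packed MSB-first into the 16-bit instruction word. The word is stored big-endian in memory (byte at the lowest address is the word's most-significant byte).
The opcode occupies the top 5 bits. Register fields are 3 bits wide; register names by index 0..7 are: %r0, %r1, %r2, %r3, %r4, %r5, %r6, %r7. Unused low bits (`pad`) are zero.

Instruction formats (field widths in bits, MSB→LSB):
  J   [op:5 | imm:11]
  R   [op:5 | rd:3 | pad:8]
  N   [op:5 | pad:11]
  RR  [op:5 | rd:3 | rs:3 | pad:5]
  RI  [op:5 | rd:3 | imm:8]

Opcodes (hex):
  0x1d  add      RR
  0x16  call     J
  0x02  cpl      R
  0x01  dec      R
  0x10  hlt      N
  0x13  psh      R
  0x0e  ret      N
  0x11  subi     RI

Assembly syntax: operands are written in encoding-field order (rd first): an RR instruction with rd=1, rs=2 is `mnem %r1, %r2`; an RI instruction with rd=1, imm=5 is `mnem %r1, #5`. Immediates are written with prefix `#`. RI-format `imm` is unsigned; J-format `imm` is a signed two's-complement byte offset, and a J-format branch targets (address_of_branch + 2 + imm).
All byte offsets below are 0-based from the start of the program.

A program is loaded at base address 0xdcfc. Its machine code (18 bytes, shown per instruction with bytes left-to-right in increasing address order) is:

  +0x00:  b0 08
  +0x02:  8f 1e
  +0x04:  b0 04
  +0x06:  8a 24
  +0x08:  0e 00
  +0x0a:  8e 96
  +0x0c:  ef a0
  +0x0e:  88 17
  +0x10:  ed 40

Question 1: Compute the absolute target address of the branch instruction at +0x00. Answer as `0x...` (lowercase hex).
0xdd06

off 0x00: read b0 08 as big → 0xb008
  opcode bits[15:11]=0x16: call/J
  imm@[10:0]=0x8 ⇒ #8
  target = base 0xdcfc + off 0x00 + 2 + imm 8 = 0xdd06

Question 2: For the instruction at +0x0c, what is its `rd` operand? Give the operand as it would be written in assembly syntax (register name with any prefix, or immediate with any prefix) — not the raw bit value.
%r7

@+0c  big-endian(ef a0) = 0xefa0
  opcode bits[15:11]=0x1d: add/RR
  [10:8] rd=7 = %r7
  [7:5] rs=5 = %r5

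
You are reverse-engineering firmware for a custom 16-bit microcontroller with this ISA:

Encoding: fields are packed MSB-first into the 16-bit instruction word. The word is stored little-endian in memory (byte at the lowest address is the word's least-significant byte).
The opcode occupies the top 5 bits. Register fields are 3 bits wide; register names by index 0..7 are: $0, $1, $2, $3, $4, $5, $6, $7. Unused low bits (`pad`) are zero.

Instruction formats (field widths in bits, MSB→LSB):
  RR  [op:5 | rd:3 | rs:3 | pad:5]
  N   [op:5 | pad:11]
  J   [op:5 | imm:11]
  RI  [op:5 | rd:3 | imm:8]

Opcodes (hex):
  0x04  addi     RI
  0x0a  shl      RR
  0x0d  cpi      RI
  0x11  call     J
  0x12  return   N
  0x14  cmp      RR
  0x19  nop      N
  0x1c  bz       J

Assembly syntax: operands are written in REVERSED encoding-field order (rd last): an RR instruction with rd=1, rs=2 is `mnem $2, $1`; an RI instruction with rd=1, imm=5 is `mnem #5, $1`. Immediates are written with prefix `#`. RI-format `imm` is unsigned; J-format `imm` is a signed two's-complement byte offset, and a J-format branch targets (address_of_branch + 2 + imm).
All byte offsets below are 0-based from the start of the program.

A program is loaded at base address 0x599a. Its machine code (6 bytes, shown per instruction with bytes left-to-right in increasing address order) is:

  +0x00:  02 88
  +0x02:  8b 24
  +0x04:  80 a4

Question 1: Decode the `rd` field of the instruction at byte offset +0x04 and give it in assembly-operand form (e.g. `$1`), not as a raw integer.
+0x04: 80 a4 ⇒ word 0xa480 (little)
  top 5b → 0x14 → cmp [RR]
  rd@[10:8]=0x4 ⇒ $4
  rs@[7:5]=0x4 ⇒ $4

$4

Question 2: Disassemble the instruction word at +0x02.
addi #139, $4

@+02  little-endian(8b 24) = 0x248b
  opcode bits[15:11]=0x4: addi/RI
  [10:8] rd=4 = $4
  [7:0] imm=139 = #139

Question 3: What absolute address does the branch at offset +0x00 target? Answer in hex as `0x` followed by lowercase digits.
0x599e

+0x00: 02 88 ⇒ word 0x8802 (little)
  top 5b → 0x11 → call [J]
  [10:0] imm=2 = #2
  target = base 0x599a + off 0x00 + 2 + imm 2 = 0x599e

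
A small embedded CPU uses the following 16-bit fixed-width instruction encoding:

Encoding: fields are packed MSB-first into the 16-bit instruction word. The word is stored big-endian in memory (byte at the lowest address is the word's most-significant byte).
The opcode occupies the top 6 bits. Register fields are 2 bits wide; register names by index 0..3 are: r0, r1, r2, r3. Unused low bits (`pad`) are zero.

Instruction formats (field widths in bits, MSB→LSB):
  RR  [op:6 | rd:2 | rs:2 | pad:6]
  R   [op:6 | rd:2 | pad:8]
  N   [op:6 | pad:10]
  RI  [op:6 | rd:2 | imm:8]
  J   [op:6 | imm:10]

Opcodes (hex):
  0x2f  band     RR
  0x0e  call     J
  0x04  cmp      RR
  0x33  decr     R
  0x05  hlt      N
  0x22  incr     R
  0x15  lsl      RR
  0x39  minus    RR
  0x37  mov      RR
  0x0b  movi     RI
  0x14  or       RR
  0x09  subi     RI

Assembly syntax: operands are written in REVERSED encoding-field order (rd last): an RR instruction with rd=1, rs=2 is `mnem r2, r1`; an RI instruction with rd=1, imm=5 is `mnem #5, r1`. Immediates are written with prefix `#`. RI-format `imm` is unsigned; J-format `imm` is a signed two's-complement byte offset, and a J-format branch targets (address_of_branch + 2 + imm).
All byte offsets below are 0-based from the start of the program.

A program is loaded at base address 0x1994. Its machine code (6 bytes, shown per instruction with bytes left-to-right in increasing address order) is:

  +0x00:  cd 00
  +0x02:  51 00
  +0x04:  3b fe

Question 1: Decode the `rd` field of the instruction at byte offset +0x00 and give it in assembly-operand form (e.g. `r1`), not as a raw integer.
[00] cd 00 → 0xcd00
  op=0xcd00>>10=0x33 ⇒ decr (R)
  [9:8] rd=1 = r1

r1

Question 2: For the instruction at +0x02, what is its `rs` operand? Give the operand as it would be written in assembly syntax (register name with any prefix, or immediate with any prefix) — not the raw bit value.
r0

[02] 51 00 → 0x5100
  top 6b → 0x14 → or [RR]
  [9:8] rd=1 = r1
  [7:6] rs=0 = r0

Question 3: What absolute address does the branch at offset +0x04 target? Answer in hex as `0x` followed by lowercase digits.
+0x04: 3b fe ⇒ word 0x3bfe (big)
  opcode bits[15:10]=0xe: call/J
  imm@[9:0]=0x3fe (s10→-2) ⇒ #-2
  target = base 0x1994 + off 0x04 + 2 + imm -2 = 0x1998

0x1998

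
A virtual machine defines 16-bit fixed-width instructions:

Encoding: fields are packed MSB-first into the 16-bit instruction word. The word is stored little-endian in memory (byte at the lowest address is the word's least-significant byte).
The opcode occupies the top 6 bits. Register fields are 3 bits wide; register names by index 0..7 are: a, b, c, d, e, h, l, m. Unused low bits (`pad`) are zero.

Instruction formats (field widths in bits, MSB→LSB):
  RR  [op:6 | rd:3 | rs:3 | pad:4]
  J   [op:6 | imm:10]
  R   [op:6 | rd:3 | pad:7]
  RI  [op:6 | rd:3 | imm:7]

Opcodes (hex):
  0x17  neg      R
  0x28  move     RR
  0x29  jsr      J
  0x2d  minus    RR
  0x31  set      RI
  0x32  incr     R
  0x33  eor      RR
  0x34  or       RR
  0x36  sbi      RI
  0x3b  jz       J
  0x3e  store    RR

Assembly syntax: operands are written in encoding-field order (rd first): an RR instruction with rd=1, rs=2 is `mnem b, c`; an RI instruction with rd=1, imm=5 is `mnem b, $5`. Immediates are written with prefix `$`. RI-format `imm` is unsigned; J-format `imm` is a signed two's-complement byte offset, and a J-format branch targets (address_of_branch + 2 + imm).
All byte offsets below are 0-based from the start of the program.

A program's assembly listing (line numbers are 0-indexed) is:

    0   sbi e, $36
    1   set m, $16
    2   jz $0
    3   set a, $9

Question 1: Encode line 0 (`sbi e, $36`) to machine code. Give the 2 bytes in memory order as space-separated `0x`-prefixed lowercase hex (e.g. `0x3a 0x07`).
0. sbi fields op=0x36:6|rd=4:3|imm=36:7 → word da24h → 24 da

0x24 0xda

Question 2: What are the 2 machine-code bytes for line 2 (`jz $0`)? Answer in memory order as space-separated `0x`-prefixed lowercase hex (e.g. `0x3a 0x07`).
0x00 0xec

line 2 (jz): pack op=0x3b:6|imm=0:10 = 0xec00; little→ 00 ec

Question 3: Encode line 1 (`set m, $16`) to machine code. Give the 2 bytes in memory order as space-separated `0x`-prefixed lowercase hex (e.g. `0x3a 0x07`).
0x90 0xc7

line 1 (set): pack op=0x31:6|rd=7:3|imm=16:7 = 0xc790; little→ 90 c7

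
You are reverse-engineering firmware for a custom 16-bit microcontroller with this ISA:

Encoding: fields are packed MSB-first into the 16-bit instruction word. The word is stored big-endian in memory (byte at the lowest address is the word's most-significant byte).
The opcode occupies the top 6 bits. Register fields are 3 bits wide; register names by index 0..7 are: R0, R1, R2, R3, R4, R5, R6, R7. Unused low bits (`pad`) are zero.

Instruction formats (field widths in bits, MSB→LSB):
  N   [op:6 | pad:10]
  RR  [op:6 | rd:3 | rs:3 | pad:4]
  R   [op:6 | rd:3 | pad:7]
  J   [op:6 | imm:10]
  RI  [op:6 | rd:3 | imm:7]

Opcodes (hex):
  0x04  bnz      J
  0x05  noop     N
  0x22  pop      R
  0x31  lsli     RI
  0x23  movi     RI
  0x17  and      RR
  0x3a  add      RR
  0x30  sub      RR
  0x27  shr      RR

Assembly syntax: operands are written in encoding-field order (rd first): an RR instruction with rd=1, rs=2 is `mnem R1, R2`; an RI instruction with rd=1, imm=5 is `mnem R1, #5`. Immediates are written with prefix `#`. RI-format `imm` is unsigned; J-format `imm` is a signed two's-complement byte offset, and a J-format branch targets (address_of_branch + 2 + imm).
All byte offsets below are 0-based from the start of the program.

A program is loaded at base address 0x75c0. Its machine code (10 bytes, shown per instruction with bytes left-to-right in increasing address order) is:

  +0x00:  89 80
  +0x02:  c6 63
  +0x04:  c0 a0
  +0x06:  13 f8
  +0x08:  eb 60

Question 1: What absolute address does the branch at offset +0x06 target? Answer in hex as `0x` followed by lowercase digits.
@+06  big-endian(13 f8) = 0x13f8
  top 6b → 0x4 → bnz [J]
  imm@[9:0]=0x3f8 (s10→-8) ⇒ #-8
  target = base 0x75c0 + off 0x06 + 2 + imm -8 = 0x75c0

0x75c0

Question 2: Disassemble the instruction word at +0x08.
+0x08: eb 60 ⇒ word 0xeb60 (big)
  opcode bits[15:10]=0x3a: add/RR
  rd@[9:7]=0x6 ⇒ R6
  rs@[6:4]=0x6 ⇒ R6

add R6, R6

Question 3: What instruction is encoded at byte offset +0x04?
off 0x04: read c0 a0 as big → 0xc0a0
  top 6b → 0x30 → sub [RR]
  rd@[9:7]=0x1 ⇒ R1
  rs@[6:4]=0x2 ⇒ R2

sub R1, R2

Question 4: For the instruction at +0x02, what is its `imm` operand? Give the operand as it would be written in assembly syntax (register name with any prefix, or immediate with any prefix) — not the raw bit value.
#99

off 0x02: read c6 63 as big → 0xc663
  op=0xc663>>10=0x31 ⇒ lsli (RI)
  [9:7] rd=4 = R4
  [6:0] imm=99 = #99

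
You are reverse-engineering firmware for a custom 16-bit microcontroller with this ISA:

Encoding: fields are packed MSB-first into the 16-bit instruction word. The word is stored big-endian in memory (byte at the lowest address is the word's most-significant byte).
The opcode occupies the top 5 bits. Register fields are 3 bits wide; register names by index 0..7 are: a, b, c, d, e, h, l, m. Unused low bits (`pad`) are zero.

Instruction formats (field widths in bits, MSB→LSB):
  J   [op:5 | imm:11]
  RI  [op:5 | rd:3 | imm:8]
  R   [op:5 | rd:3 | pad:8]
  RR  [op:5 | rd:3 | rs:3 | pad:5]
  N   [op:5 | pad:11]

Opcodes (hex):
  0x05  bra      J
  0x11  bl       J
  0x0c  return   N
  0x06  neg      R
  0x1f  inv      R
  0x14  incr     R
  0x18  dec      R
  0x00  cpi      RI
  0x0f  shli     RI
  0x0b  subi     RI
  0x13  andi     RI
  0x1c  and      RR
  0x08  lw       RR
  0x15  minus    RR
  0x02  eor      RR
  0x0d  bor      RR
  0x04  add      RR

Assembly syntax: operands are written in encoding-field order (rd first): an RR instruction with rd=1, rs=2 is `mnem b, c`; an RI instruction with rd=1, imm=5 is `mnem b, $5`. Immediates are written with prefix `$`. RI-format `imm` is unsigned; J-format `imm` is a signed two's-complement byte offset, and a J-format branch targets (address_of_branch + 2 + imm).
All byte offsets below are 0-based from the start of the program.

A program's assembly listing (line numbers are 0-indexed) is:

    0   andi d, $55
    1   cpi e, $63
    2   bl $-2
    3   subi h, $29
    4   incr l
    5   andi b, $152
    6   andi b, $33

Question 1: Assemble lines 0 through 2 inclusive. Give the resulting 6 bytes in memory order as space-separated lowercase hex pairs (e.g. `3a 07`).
9b 37 04 3f 8f fe

L0: andi op=0x13:5|rd=3:3|imm=55:8 ⇒ 0x9b37 ⇒ big 9b 37
L1: cpi op=0x0:5|rd=4:3|imm=63:8 ⇒ 0x043f ⇒ big 04 3f
L2: bl op=0x11:5|imm=-2:11 ⇒ 0x8ffe ⇒ big 8f fe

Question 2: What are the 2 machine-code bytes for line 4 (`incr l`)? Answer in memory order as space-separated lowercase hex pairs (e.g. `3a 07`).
L4: incr op=0x14:5|rd=6:3|pad=0:8 ⇒ 0xa600 ⇒ big a6 00

a6 00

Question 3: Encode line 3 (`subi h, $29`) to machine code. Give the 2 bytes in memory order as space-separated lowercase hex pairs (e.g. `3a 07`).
L3: subi op=0xb:5|rd=5:3|imm=29:8 ⇒ 0x5d1d ⇒ big 5d 1d

5d 1d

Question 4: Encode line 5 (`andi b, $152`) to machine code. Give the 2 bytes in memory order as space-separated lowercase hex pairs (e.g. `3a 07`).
99 98

L5: andi op=0x13:5|rd=1:3|imm=152:8 ⇒ 0x9998 ⇒ big 99 98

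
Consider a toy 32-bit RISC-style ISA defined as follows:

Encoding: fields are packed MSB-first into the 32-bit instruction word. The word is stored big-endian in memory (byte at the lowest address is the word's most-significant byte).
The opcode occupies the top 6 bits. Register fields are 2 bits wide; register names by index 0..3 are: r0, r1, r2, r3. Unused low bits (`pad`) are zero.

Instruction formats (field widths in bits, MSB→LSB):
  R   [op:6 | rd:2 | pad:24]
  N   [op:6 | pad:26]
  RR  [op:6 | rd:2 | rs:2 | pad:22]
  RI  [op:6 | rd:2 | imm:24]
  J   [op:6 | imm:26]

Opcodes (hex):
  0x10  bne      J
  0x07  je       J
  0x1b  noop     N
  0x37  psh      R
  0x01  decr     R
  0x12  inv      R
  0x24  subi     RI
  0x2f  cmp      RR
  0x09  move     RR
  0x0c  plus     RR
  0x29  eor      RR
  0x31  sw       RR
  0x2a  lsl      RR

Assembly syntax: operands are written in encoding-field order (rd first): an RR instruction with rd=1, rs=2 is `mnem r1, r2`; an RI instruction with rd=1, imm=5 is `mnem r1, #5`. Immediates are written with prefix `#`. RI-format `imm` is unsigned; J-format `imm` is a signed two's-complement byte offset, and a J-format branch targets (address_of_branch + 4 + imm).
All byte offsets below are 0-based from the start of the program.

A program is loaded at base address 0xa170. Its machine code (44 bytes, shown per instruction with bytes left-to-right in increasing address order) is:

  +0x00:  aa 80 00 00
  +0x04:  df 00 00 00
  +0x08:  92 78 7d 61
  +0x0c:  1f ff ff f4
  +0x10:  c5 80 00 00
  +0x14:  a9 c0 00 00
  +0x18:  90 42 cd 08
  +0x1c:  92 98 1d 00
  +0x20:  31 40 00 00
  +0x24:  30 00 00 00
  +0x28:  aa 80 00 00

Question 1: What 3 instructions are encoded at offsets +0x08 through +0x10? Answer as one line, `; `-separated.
subi r2, #7896417; je #-12; sw r1, r2

[08] 92 78 7d 61 → 0x92787d61
  op=0x92787d61>>26=0x24 ⇒ subi (RI)
  [25:24] rd=2 = r2
  [23:0] imm=7896417 = #7896417
[0c] 1f ff ff f4 → 0x1ffffff4
  op=0x1ffffff4>>26=0x7 ⇒ je (J)
  [25:0] imm=67108852 (s26→-12) = #-12
[10] c5 80 00 00 → 0xc5800000
  op=0xc5800000>>26=0x31 ⇒ sw (RR)
  [25:24] rd=1 = r1
  [23:22] rs=2 = r2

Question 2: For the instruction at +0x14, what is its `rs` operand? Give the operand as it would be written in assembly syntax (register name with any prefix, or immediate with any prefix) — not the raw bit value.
+0x14: a9 c0 00 00 ⇒ word 0xa9c00000 (big)
  top 6b → 0x2a → lsl [RR]
  rd@[25:24]=0x1 ⇒ r1
  rs@[23:22]=0x3 ⇒ r3

r3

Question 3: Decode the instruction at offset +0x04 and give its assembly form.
[04] df 00 00 00 → 0xdf000000
  top 6b → 0x37 → psh [R]
  rd@[25:24]=0x3 ⇒ r3

psh r3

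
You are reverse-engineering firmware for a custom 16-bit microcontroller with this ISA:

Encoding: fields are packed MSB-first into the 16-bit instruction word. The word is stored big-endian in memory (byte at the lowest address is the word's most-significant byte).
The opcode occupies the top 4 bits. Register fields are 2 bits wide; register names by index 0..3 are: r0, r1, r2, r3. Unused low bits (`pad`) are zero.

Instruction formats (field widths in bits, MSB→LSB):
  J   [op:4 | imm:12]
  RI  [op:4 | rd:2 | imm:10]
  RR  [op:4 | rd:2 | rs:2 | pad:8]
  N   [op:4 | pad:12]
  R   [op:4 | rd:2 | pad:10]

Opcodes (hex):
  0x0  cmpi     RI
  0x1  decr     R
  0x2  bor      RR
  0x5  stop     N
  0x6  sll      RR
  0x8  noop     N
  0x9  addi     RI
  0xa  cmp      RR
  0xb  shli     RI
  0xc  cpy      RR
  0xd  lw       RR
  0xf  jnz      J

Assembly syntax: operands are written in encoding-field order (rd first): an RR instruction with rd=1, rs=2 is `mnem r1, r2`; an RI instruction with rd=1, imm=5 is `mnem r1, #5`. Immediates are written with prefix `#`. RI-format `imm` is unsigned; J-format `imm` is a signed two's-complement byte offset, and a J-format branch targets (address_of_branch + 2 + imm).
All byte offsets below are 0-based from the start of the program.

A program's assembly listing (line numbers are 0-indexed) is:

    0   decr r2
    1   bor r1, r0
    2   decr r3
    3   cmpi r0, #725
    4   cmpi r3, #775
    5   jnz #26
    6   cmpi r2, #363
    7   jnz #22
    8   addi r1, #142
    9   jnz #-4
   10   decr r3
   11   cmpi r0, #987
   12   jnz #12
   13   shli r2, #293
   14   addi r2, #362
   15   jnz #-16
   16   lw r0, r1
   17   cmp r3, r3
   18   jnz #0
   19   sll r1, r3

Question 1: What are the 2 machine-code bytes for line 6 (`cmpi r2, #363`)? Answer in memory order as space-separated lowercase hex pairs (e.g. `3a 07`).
line 6 (cmpi): pack op=0x0:4|rd=2:2|imm=363:10 = 0x096b; big→ 09 6b

09 6b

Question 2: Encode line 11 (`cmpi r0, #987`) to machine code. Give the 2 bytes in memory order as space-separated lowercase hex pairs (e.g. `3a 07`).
L11: cmpi op=0x0:4|rd=0:2|imm=987:10 ⇒ 0x03db ⇒ big 03 db

03 db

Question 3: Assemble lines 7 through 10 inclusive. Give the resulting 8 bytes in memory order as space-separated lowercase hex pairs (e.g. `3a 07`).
L7: jnz op=0xf:4|imm=22:12 ⇒ 0xf016 ⇒ big f0 16
L8: addi op=0x9:4|rd=1:2|imm=142:10 ⇒ 0x948e ⇒ big 94 8e
L9: jnz op=0xf:4|imm=-4:12 ⇒ 0xfffc ⇒ big ff fc
L10: decr op=0x1:4|rd=3:2|pad=0:10 ⇒ 0x1c00 ⇒ big 1c 00

f0 16 94 8e ff fc 1c 00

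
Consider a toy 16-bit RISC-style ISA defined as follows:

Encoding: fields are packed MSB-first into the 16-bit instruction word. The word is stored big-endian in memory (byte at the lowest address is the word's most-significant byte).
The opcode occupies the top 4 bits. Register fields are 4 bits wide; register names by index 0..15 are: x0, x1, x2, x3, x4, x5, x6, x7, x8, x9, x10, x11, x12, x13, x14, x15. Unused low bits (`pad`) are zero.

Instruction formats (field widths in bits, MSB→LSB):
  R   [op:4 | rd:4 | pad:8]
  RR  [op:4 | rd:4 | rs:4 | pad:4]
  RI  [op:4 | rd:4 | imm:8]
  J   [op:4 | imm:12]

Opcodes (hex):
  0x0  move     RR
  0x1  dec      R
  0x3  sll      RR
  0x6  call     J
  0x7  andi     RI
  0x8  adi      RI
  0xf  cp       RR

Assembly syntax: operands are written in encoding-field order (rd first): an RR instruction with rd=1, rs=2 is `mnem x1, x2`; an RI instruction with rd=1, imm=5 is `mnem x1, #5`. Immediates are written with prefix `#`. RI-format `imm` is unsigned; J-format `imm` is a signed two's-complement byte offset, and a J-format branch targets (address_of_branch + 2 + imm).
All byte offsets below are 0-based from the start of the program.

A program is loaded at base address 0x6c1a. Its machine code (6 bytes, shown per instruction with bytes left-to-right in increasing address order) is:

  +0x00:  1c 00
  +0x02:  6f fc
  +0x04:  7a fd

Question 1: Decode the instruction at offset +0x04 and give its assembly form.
+0x04: 7a fd ⇒ word 0x7afd (big)
  top 4b → 0x7 → andi [RI]
  rd: (w>>8)&0xf=0xa → x10
  imm: (w>>0)&0xff=0xfd → #253

andi x10, #253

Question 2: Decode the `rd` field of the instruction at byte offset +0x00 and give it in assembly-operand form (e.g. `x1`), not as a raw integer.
x12

+0x00: 1c 00 ⇒ word 0x1c00 (big)
  top 4b → 0x1 → dec [R]
  rd@[11:8]=0xc ⇒ x12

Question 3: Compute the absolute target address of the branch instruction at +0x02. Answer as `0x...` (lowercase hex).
0x6c1a

off 0x02: read 6f fc as big → 0x6ffc
  opcode bits[15:12]=0x6: call/J
  imm@[11:0]=0xffc (s12→-4) ⇒ #-4
  target = base 0x6c1a + off 0x02 + 2 + imm -4 = 0x6c1a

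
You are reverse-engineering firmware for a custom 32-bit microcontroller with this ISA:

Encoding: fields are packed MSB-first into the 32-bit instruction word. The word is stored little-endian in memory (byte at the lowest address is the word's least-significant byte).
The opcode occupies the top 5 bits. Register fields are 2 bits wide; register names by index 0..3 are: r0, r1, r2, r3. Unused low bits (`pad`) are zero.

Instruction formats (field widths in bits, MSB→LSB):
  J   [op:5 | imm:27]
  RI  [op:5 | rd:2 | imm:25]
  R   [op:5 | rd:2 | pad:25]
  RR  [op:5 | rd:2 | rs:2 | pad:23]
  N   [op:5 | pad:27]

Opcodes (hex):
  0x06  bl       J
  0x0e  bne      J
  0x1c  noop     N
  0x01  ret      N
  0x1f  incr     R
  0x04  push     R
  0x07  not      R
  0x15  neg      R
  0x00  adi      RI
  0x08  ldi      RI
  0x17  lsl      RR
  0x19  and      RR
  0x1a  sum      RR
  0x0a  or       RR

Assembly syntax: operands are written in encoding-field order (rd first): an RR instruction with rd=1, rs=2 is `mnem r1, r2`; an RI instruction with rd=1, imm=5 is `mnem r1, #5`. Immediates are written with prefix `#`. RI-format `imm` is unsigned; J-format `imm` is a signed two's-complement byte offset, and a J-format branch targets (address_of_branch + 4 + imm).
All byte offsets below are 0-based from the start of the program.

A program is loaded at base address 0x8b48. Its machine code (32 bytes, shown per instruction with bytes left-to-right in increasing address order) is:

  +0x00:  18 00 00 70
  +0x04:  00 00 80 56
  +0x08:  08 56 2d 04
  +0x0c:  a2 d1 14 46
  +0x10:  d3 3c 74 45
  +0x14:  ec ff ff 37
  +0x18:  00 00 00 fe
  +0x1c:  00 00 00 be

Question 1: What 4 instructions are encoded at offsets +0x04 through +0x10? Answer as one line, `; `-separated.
or r3, r1; adi r2, #2971144; ldi r3, #1364386; ldi r2, #24394963

off 0x04: read 00 00 80 56 as little → 0x56800000
  op=0x56800000>>27=0xa ⇒ or (RR)
  rd: (w>>25)&0x3=0x3 → r3
  rs: (w>>23)&0x3=0x1 → r1
off 0x08: read 08 56 2d 04 as little → 0x042d5608
  op=0x042d5608>>27=0x0 ⇒ adi (RI)
  rd: (w>>25)&0x3=0x2 → r2
  imm: (w>>0)&0x1ffffff=0x2d5608 → #2971144
off 0x0c: read a2 d1 14 46 as little → 0x4614d1a2
  op=0x4614d1a2>>27=0x8 ⇒ ldi (RI)
  rd: (w>>25)&0x3=0x3 → r3
  imm: (w>>0)&0x1ffffff=0x14d1a2 → #1364386
off 0x10: read d3 3c 74 45 as little → 0x45743cd3
  op=0x45743cd3>>27=0x8 ⇒ ldi (RI)
  rd: (w>>25)&0x3=0x2 → r2
  imm: (w>>0)&0x1ffffff=0x1743cd3 → #24394963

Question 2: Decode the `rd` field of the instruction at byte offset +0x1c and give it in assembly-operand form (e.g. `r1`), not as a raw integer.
r3

+0x1c: 00 00 00 be ⇒ word 0xbe000000 (little)
  op=0xbe000000>>27=0x17 ⇒ lsl (RR)
  rd: (w>>25)&0x3=0x3 → r3
  rs: (w>>23)&0x3=0x0 → r0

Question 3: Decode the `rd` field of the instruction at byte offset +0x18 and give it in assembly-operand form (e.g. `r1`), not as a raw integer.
@+18  little-endian(00 00 00 fe) = 0xfe000000
  op=0xfe000000>>27=0x1f ⇒ incr (R)
  [26:25] rd=3 = r3

r3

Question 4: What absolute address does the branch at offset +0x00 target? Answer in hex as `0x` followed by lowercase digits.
@+00  little-endian(18 00 00 70) = 0x70000018
  op=0x70000018>>27=0xe ⇒ bne (J)
  [26:0] imm=24 = #24
  target = base 0x8b48 + off 0x00 + 4 + imm 24 = 0x8b64

0x8b64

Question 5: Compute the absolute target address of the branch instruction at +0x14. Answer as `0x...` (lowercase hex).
0x8b4c

+0x14: ec ff ff 37 ⇒ word 0x37ffffec (little)
  opcode bits[31:27]=0x6: bl/J
  imm@[26:0]=0x7ffffec (s27→-20) ⇒ #-20
  target = base 0x8b48 + off 0x14 + 4 + imm -20 = 0x8b4c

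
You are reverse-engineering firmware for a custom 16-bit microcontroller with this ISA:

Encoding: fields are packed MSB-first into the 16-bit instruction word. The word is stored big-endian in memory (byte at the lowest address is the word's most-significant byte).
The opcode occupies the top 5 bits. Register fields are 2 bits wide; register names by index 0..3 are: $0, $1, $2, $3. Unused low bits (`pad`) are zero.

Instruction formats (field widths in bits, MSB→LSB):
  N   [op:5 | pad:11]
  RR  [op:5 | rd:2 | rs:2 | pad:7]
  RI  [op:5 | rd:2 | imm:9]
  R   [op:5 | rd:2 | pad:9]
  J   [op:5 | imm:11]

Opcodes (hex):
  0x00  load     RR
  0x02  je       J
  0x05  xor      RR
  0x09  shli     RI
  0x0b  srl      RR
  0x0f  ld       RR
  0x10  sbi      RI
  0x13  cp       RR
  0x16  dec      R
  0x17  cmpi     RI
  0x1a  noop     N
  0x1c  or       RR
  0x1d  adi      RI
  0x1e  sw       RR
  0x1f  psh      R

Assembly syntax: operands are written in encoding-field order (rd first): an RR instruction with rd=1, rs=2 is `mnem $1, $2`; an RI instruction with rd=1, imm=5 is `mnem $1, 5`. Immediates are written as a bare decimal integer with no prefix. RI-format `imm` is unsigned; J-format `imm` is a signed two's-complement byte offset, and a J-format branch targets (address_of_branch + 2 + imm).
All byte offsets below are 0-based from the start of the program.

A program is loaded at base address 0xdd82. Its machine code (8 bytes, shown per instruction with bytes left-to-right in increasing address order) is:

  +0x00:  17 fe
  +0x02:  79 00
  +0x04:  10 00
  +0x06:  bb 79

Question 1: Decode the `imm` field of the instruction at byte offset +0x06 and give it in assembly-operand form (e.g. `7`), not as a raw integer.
off 0x06: read bb 79 as big → 0xbb79
  op=0xbb79>>11=0x17 ⇒ cmpi (RI)
  rd: (w>>9)&0x3=0x1 → $1
  imm: (w>>0)&0x1ff=0x179 → 377

377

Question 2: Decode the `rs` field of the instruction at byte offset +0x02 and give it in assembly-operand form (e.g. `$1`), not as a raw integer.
$2

[02] 79 00 → 0x7900
  op=0x7900>>11=0xf ⇒ ld (RR)
  [10:9] rd=0 = $0
  [8:7] rs=2 = $2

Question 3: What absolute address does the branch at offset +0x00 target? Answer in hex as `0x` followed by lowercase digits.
@+00  big-endian(17 fe) = 0x17fe
  op=0x17fe>>11=0x2 ⇒ je (J)
  imm@[10:0]=0x7fe (s11→-2) ⇒ -2
  target = base 0xdd82 + off 0x00 + 2 + imm -2 = 0xdd82

0xdd82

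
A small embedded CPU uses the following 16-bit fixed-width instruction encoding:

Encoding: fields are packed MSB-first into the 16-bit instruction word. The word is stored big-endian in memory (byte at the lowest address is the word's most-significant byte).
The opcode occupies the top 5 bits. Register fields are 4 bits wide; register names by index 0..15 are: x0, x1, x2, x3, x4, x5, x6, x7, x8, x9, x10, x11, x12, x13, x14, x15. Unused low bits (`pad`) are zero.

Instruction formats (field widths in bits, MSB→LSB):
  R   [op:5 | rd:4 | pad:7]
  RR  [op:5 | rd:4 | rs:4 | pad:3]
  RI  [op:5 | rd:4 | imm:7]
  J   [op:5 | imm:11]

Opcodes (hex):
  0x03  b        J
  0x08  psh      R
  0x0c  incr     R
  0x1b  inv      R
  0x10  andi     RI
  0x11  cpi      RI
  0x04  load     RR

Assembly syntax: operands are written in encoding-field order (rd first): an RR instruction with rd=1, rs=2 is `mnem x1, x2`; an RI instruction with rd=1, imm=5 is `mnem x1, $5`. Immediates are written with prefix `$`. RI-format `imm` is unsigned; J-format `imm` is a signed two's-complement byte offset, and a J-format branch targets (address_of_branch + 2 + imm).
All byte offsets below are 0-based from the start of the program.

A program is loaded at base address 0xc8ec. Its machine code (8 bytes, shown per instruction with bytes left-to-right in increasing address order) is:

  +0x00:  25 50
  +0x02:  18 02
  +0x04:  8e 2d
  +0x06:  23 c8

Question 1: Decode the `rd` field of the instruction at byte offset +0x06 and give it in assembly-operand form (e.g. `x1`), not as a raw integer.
x7

+0x06: 23 c8 ⇒ word 0x23c8 (big)
  opcode bits[15:11]=0x4: load/RR
  rd: (w>>7)&0xf=0x7 → x7
  rs: (w>>3)&0xf=0x9 → x9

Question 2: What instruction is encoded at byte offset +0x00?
load x10, x10

off 0x00: read 25 50 as big → 0x2550
  op=0x2550>>11=0x4 ⇒ load (RR)
  rd: (w>>7)&0xf=0xa → x10
  rs: (w>>3)&0xf=0xa → x10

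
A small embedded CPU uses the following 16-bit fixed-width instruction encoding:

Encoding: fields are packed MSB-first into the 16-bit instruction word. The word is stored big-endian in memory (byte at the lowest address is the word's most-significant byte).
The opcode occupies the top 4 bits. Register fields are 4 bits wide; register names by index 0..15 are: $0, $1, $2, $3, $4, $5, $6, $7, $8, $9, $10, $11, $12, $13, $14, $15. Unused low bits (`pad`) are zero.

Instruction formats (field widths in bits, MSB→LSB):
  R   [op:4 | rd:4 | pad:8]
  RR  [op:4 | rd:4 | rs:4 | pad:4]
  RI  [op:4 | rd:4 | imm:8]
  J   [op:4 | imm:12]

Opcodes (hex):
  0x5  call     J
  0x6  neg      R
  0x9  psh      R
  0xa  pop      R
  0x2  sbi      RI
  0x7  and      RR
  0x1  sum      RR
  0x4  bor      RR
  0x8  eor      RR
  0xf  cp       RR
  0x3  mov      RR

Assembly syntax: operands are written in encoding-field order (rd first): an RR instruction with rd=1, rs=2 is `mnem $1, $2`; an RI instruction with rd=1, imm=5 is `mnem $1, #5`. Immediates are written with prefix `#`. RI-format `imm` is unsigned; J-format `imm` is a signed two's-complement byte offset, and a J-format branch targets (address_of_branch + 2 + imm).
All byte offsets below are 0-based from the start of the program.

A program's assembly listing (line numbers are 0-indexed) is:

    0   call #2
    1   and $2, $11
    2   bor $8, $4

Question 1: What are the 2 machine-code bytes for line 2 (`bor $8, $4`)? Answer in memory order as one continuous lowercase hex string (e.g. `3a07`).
L2: bor op=0x4:4|rd=8:4|rs=4:4|pad=0:4 ⇒ 0x4840 ⇒ big 48 40

4840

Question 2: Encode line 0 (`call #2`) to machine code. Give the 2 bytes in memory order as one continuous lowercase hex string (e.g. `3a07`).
0. call fields op=0x5:4|imm=2:12 → word 5002h → 50 02

5002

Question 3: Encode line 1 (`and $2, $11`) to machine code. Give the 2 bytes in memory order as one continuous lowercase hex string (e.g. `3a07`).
1. and fields op=0x7:4|rd=2:4|rs=11:4|pad=0:4 → word 72b0h → 72 b0

72b0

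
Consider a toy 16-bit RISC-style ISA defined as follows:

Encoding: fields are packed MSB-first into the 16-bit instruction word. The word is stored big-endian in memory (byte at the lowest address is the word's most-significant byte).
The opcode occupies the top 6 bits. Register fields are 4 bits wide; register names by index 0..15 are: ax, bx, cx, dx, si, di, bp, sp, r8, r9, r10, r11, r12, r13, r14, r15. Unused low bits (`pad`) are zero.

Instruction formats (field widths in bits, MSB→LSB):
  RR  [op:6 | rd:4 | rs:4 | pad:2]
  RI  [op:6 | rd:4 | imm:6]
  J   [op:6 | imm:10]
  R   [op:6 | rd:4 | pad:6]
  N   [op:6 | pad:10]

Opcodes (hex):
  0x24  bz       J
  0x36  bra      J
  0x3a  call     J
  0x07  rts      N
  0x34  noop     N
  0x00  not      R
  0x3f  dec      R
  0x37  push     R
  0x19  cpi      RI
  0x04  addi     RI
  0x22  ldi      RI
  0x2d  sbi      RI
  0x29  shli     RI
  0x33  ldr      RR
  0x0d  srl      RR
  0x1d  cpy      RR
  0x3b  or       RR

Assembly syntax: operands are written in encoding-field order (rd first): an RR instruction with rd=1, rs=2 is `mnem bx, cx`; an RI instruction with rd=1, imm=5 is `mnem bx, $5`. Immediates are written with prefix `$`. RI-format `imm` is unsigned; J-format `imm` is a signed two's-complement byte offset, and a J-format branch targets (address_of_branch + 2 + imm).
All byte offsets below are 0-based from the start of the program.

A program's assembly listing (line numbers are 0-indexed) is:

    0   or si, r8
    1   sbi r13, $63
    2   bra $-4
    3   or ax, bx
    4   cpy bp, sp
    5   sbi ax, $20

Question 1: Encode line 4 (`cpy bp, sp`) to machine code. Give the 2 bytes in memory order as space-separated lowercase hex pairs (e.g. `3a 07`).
L4: cpy op=0x1d:6|rd=6:4|rs=7:4|pad=0:2 ⇒ 0x759c ⇒ big 75 9c

75 9c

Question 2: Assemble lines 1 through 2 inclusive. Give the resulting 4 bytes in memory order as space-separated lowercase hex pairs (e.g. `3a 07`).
line 1 (sbi): pack op=0x2d:6|rd=13:4|imm=63:6 = 0xb77f; big→ b7 7f
line 2 (bra): pack op=0x36:6|imm=-4:10 = 0xdbfc; big→ db fc

b7 7f db fc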